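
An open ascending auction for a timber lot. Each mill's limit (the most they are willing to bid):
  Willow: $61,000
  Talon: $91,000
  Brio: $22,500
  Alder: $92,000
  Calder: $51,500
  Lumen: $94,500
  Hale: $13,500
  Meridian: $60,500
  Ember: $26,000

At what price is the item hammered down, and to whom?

Lumen wins at $92,000

Limits ranked: 94,500 (Lumen) > 92,000 (Alder) > 91,000 (Talon) > 61,000 (Willow) > 60,500 (Meridian) > 51,500 (Calder) > …
Once the price passes $92,000, only Lumen is left; the hammer falls at Alder's limit of $92,000.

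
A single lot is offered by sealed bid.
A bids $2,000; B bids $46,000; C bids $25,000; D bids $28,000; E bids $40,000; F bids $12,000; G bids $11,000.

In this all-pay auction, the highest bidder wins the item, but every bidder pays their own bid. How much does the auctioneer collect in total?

Bids ranked: 46,000 (B) > 40,000 (E) > 28,000 (D) > 25,000 (C) > 12,000 (F) > 11,000 (G) > …
B wins with the top bid; all bids are sunk regardless.
Every bidder forfeits their bid regardless of winning.
Revenue = 2,000 + 46,000 + 25,000 + 28,000 + 40,000 + 12,000 + 11,000 = $164,000.

Total revenue: $164,000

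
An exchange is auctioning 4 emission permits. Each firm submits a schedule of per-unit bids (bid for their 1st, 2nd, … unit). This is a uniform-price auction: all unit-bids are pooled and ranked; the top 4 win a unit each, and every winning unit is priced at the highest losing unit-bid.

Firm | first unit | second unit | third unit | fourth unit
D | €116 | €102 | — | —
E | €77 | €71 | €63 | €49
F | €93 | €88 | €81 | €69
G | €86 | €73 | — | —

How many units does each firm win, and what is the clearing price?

D 2, F 2; clearing price €86

Pooled unit-bids ranked (top 4): 116 (D-1), 102 (D-2), 93 (F-1), 88 (F-2)
Highest rejected unit-bid = €86.
Allocation: D 2, F 2.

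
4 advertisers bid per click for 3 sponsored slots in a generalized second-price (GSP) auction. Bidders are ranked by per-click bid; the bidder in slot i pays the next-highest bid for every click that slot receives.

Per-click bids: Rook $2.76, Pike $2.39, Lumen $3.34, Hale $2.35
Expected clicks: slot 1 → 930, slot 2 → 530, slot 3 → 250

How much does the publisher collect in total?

Total revenue: $4421.00

Sorting advertisers: $3.34 (Lumen) > $2.76 (Rook) > $2.39 (Pike) > $2.35 (Hale)
Slot 1: Lumen pays $2.76 × 930 = $2566.80
Slot 2: Rook pays $2.39 × 530 = $1266.70
Slot 3: Pike pays $2.35 × 250 = $587.50
Total = $4421.00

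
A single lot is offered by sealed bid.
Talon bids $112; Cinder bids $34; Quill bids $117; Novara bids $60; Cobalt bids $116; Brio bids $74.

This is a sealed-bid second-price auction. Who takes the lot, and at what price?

Sorting bids: 117 (Quill) > 116 (Cobalt) > 112 (Talon) > 74 (Brio) > 60 (Novara) > 34 (Cinder)
Quill is highest; pays the second-highest bid, $116.

Quill pays $116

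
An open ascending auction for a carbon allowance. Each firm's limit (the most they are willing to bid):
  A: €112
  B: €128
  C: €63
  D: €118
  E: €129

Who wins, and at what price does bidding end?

Rule: the price rises until one bidder remains; the winner pays the price at which the last rival dropped out.
Limits in order: 129 (E) > 128 (B) > 118 (D) > 112 (A) > 63 (C)
Once the price passes €128, only E is left; the hammer falls at B's limit of €128.

E wins at €128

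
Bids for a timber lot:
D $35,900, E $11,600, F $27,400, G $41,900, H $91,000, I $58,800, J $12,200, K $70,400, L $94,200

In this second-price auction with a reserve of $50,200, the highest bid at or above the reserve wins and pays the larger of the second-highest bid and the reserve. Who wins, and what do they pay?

Second-price auction with a reserve of $50,200: the highest bid at or above the reserve wins and pays the larger of the second-highest bid and the reserve.
Bids in order: 94,200 (L) > 91,000 (H) > 70,400 (K) > 58,800 (I) > 41,900 (G) > 35,900 (D) > …
L has the top bid at or above the reserve ($94,200).
Second-highest bid $91,000 exceeds the reserve $50,200 → payment $91,000.

L pays $91,000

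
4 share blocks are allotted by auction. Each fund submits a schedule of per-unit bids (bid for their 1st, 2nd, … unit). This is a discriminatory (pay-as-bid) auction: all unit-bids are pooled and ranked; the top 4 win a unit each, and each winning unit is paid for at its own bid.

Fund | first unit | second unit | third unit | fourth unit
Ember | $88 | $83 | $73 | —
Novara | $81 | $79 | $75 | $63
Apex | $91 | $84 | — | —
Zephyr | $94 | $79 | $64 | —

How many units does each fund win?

Merging the schedules and taking the best 4: 94 (Zephyr-1), 91 (Apex-1), 88 (Ember-1), 84 (Apex-2)
Next rejected bid: $83 (not a price — pay-as-bid).
Allocation: Apex 2, Ember 1, Zephyr 1.

Apex 2, Ember 1, Zephyr 1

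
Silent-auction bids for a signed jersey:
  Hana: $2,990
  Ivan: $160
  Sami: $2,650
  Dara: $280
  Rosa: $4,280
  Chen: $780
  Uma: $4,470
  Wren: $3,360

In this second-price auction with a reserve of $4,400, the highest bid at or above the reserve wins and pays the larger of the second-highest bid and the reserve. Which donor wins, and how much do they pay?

Sorting bids: 4,470 (Uma) > 4,280 (Rosa) > 3,360 (Wren) > 2,990 (Hana) > 2,650 (Sami) > 780 (Chen) > …
Highest eligible bid: Uma at $4,470.
max(second-highest $4,280, reserve $4,400) = $4,400.

Uma pays $4,400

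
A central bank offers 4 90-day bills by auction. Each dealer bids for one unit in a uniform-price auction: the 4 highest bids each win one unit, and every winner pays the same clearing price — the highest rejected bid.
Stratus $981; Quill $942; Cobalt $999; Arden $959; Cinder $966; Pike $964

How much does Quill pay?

Quill pays $0

Sorting: 999 (Cobalt), 981 (Stratus), 966 (Cinder), 964 (Pike), 959 (Arden), 942 (Quill)
The 4 highest are Cobalt, Stratus, Cinder, Pike.
First losing bid is Arden's $959, which sets the uniform price.
Quill does not win → pays $0.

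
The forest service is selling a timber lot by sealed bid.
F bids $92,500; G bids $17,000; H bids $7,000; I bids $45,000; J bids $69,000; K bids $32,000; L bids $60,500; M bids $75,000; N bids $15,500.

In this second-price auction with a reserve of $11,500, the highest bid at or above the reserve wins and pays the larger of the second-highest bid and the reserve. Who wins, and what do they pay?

F pays $75,000

Bids in order: 92,500 (F) > 75,000 (M) > 69,000 (J) > 60,500 (L) > 45,000 (I) > 32,000 (K) > …
F has the top bid at or above the reserve ($92,500).
Second-highest bid $75,000 exceeds the reserve $11,500 → payment $75,000.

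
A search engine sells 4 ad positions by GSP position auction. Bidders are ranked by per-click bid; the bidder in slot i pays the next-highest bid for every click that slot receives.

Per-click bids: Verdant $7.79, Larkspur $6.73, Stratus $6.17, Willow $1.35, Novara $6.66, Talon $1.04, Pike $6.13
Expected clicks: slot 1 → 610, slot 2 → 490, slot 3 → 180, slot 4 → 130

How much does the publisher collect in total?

Total revenue: $9276.20

Ranked by bid: $7.79 (Verdant) > $6.73 (Larkspur) > $6.66 (Novara) > $6.17 (Stratus) > $6.13 (Pike) > …
Slot 1: Verdant pays $6.73 × 610 = $4105.30
Slot 2: Larkspur pays $6.66 × 490 = $3263.40
Slot 3: Novara pays $6.17 × 180 = $1110.60
Slot 4: Stratus pays $6.13 × 130 = $796.90
Total = $9276.20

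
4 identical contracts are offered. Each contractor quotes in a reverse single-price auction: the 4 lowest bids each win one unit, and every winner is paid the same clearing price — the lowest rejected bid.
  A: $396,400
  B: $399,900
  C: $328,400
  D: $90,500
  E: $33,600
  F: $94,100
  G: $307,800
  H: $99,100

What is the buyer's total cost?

Bids ranked low→high: 33,600 (E), 90,500 (D), 94,100 (F), 99,100 (H), 307,800 (G), 328,400 (C), …
Lowest 4: E, D, F, H.
Lowest unsuccessful bid: $307,800 → clearing price.
Total cost = 4 × $307,800 = $1,231,200.

Total cost: $1,231,200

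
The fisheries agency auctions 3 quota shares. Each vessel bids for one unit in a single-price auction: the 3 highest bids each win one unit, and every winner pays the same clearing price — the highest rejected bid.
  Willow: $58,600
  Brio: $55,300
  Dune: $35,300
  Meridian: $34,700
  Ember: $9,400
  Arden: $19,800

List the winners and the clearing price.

Willow, Brio, Dune; each pays $34,700

Bids ranked high→low: 58,600 (Willow), 55,300 (Brio), 35,300 (Dune), 34,700 (Meridian), 19,800 (Arden), …
Top 3: Willow, Brio, Dune.
Highest unsuccessful bid: $34,700 → clearing price.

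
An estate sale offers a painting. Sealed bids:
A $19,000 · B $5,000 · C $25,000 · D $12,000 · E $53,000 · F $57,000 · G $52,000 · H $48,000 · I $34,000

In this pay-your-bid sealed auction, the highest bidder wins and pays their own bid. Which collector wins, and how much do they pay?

Bids in order: 57,000 (F) > 53,000 (E) > 52,000 (G) > 48,000 (H) > 34,000 (I) > 25,000 (C) > …
F is highest → pays own bid, $57,000.

F pays $57,000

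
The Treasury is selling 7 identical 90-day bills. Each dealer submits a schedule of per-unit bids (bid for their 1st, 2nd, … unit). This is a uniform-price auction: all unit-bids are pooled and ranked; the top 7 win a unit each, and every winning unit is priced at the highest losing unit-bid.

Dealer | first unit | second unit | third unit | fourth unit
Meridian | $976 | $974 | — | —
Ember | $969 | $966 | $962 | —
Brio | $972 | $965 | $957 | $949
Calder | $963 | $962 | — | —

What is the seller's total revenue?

Total revenue: $6,734

All unit-bids, highest first — top 7: 976 (Meridian-1), 974 (Meridian-2), 972 (Brio-1), 969 (Ember-1), 966 (Ember-2), 965 (Brio-2), 963 (Calder-1)
The (k+1)-th unit-bid is $962.
Allocation: Brio 2, Calder 1, Ember 2, Meridian 2. Every unit priced at $962.
Revenue = 7 × 962 = $6,734.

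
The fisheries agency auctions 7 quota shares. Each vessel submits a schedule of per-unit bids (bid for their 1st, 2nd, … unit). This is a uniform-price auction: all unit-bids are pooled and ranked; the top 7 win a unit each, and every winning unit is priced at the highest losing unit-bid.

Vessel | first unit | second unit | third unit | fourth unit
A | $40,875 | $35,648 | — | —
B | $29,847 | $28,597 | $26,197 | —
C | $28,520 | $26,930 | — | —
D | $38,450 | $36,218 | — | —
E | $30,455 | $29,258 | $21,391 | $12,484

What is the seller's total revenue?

Total revenue: $200,179

Pooled unit-bids ranked (top 7): 40,875 (A-1), 38,450 (D-1), 36,218 (D-2), 35,648 (A-2), 30,455 (E-1), 29,847 (B-1), 29,258 (E-2)
Highest rejected unit-bid = $28,597.
Allocation: A 2, B 1, D 2, E 2. Every unit priced at $28,597.
Revenue = 7 × 28,597 = $200,179.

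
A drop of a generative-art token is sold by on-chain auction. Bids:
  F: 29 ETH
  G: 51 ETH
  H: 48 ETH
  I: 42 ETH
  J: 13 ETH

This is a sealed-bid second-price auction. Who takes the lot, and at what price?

G pays 48 ETH

Sorting bids: 51 (G) > 48 (H) > 42 (I) > 29 (F) > 13 (J)
G is highest; pays the second-highest bid, 48 ETH.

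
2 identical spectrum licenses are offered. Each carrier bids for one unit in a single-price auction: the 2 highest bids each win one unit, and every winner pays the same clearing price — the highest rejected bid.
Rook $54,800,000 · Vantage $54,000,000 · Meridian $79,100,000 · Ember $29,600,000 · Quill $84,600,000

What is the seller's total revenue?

Total revenue: $109,600,000

Ordering the bids: 84,600,000 (Quill), 79,100,000 (Meridian), 54,800,000 (Rook), 54,000,000 (Vantage), …
The 2 highest are Quill, Meridian.
First losing bid is Rook's $54,800,000, which sets the uniform price.
Total revenue = 2 × $54,800,000 = $109,600,000.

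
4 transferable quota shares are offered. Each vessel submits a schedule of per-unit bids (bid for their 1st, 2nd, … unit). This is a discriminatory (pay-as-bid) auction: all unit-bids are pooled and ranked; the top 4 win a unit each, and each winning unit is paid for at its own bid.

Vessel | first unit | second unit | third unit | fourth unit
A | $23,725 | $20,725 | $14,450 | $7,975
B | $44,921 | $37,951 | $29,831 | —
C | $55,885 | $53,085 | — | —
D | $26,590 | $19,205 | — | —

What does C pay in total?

All unit-bids, highest first — top 4: 55,885 (C-1), 53,085 (C-2), 44,921 (B-1), 37,951 (B-2)
Next rejected bid: $29,831 (not a price — pay-as-bid).
C's winning unit-bids: 55,885 + 53,085 = $108,970.

C pays $108,970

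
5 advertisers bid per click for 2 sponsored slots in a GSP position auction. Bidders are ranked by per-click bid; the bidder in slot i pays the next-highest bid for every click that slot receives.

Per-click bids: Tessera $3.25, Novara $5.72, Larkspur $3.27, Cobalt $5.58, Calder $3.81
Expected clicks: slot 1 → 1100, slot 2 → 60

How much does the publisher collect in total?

Per-click bids in order: $5.72 (Novara) > $5.58 (Cobalt) > $3.81 (Calder) > …
Slot 1: Novara pays $5.58 × 1100 = $6138.00
Slot 2: Cobalt pays $3.81 × 60 = $228.60
Total = $6366.60

Total revenue: $6366.60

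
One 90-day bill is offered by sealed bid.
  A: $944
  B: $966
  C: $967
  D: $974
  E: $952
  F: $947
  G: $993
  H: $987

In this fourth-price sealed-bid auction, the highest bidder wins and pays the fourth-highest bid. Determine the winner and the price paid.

Fourth-price sealed-bid auction: the highest bidder wins and pays the fourth-highest bid.
Bids in order: 993 (G) > 987 (H) > 974 (D) > 967 (C) > 966 (B) > 952 (E) > …
G is highest; pays the fourth-highest bid, $967.

G pays $967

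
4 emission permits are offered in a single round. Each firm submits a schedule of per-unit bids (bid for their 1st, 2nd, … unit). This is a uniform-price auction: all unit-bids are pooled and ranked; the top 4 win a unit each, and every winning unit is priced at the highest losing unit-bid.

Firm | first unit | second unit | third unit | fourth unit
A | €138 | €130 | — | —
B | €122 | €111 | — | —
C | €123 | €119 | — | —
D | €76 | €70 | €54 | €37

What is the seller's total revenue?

All unit-bids, highest first — top 4: 138 (A-1), 130 (A-2), 123 (C-1), 122 (B-1)
The (k+1)-th unit-bid is €119.
Allocation: A 2, B 1, C 1. Every unit priced at €119.
Revenue = 4 × 119 = €476.

Total revenue: €476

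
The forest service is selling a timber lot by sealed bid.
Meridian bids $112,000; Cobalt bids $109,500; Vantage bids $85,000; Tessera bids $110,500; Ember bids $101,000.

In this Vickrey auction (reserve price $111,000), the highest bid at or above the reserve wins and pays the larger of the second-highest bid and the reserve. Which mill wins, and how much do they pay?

Meridian pays $111,000

Bids ranked: 112,000 (Meridian) > 110,500 (Tessera) > 109,500 (Cobalt) > 101,000 (Ember) > 85,000 (Vantage)
Highest eligible bid: Meridian at $112,000.
max(second-highest $110,500, reserve $111,000) = $111,000.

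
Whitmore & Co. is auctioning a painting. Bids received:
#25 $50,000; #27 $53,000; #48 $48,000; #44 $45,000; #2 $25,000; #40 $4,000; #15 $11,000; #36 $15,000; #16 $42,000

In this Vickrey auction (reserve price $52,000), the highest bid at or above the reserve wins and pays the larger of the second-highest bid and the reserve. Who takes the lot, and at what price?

#27 pays $52,000

Rule: the highest bid at or above the reserve wins and pays the larger of the second-highest bid and the reserve.
Sorting bids: 53,000 (#27) > 50,000 (#25) > 48,000 (#48) > 45,000 (#44) > 42,000 (#16) > 25,000 (#2) > …
#27 has the top bid at or above the reserve ($53,000).
max(second-highest $50,000, reserve $52,000) = $52,000.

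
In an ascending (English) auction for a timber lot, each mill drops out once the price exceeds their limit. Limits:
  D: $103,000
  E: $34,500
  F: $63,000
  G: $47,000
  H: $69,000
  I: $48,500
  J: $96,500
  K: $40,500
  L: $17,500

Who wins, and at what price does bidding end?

Open ascending-bid auction: the price rises until one bidder remains; the winner pays the price at which the last rival dropped out.
Limits ranked: 103,000 (D) > 96,500 (J) > 69,000 (H) > 63,000 (F) > 48,500 (I) > 47,000 (G) > …
J is the last rival to drop out, at $96,500; D remains and wins at that price.

D wins at $96,500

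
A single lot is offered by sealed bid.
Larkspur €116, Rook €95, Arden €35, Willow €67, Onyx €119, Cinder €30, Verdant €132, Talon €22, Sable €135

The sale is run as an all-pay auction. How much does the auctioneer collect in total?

Sorting bids: 135 (Sable) > 132 (Verdant) > 119 (Onyx) > 116 (Larkspur) > 95 (Rook) > 67 (Willow) > …
Every bidder forfeits their bid regardless of winning.
Revenue = 116 + 95 + 35 + 67 + 119 + 30 + 132 + 22 + 135 = €751.

Total revenue: €751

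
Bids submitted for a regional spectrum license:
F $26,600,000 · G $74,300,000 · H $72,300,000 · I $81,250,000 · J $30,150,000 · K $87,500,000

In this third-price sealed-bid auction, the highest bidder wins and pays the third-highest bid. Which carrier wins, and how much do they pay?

Bids ranked: 87,500,000 (K) > 81,250,000 (I) > 74,300,000 (G) > 72,300,000 (H) > 30,150,000 (J) > 26,600,000 (F)
K is highest; pays the third-highest bid, $74,300,000.

K pays $74,300,000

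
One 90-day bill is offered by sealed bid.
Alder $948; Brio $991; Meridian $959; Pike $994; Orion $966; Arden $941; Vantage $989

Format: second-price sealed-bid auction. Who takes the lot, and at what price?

Pike pays $991

Bids ranked: 994 (Pike) > 991 (Brio) > 989 (Vantage) > 966 (Orion) > 959 (Meridian) > 948 (Alder) > …
Pike is highest; pays the second-highest bid, $991.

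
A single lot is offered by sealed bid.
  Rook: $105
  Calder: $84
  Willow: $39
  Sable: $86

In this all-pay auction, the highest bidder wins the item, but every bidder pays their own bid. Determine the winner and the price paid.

Sorting bids: 105 (Rook) > 86 (Sable) > 84 (Calder) > 39 (Willow)
Rook is highest and takes the item; every bidder forfeits their bid.

Rook pays $105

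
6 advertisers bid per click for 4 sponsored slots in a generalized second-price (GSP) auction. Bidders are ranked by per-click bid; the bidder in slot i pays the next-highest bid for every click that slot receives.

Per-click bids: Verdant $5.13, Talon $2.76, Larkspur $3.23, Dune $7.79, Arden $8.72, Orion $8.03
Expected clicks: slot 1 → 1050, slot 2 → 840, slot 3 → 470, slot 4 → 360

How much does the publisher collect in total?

Total revenue: $18549.00

Per-click bids in order: $8.72 (Arden) > $8.03 (Orion) > $7.79 (Dune) > $5.13 (Verdant) > $3.23 (Larkspur) > …
Slot 1: Arden pays $8.03 × 1050 = $8431.50
Slot 2: Orion pays $7.79 × 840 = $6543.60
Slot 3: Dune pays $5.13 × 470 = $2411.10
Slot 4: Verdant pays $3.23 × 360 = $1162.80
Total = $18549.00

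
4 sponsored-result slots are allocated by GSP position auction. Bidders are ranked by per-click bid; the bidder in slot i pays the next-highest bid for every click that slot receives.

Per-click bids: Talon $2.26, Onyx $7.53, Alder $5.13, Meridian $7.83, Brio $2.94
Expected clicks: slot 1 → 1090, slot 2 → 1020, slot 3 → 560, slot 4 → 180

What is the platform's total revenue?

Total revenue: $15493.50

Ranked by bid: $7.83 (Meridian) > $7.53 (Onyx) > $5.13 (Alder) > $2.94 (Brio) > $2.26 (Talon)
Slot 1: Meridian pays $7.53 × 1090 = $8207.70
Slot 2: Onyx pays $5.13 × 1020 = $5232.60
Slot 3: Alder pays $2.94 × 560 = $1646.40
Slot 4: Brio pays $2.26 × 180 = $406.80
Total = $15493.50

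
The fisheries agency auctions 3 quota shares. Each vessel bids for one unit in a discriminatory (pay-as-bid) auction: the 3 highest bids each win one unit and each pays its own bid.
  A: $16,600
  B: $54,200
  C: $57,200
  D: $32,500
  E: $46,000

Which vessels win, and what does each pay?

C $57,200, B $54,200, E $46,000

Ordering the bids: 57,200 (C), 54,200 (B), 46,000 (E), 32,500 (D), 16,600 (A)
Top 3: C, B, E.
Each winner pays its own bid: C $57,200, B $54,200, E $46,000.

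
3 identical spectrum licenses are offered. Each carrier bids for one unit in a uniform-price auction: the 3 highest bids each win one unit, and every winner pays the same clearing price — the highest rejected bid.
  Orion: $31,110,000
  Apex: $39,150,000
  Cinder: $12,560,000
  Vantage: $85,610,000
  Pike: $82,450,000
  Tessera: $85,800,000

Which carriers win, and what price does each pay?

Ordering the bids: 85,800,000 (Tessera), 85,610,000 (Vantage), 82,450,000 (Pike), 39,150,000 (Apex), 31,110,000 (Orion), …
Top 3: Tessera, Vantage, Pike.
First losing bid is Apex's $39,150,000, which sets the uniform price.

Tessera, Vantage, Pike; each pays $39,150,000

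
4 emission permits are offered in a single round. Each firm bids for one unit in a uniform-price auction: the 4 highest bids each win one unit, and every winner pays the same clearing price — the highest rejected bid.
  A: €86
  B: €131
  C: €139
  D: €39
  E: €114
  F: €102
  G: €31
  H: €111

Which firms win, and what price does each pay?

Sorting: 139 (C), 131 (B), 114 (E), 111 (H), 102 (F), 86 (A), …
Winners (4 units): C, B, E, H.
Highest unsuccessful bid: €102 → clearing price.

C, B, E, H; each pays €102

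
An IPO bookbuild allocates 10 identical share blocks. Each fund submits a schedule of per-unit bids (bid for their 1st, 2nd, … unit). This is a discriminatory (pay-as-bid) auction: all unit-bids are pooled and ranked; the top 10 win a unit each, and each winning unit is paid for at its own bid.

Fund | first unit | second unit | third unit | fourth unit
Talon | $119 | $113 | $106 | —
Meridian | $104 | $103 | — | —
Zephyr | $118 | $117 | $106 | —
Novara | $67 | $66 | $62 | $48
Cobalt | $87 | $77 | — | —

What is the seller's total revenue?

Merging the schedules and taking the best 10: 119 (Talon-1), 118 (Zephyr-1), 117 (Zephyr-2), 113 (Talon-2), 106 (Talon-3), 106 (Zephyr-3), 104 (Meridian-1), 103 (Meridian-2), 87 (Cobalt-1), 77 (Cobalt-2)
Next rejected bid: $67 (not a price — pay-as-bid).
Each winning unit pays its own bid.
Revenue = 119 + 118 + 117 + 113 + 106 + 106 + 104 + 103 + 87 + 77 = $1,050.

Total revenue: $1,050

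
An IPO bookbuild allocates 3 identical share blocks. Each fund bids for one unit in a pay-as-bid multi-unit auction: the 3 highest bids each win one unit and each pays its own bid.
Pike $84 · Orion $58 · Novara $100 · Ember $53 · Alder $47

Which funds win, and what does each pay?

Novara $100, Pike $84, Orion $58

Sorting: 100 (Novara), 84 (Pike), 58 (Orion), 53 (Ember), 47 (Alder)
The 3 highest are Novara, Pike, Orion.
Each winner pays its own bid: Novara $100, Pike $84, Orion $58.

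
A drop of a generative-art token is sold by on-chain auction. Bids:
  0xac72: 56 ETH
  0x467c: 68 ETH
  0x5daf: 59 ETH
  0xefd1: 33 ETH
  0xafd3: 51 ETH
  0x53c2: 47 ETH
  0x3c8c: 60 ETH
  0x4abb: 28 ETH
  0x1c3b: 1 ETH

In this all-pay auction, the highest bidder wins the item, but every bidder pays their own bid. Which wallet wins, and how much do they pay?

Rule: the highest bidder wins the item, but every bidder pays their own bid.
Sorting bids: 68 (0x467c) > 60 (0x3c8c) > 59 (0x5daf) > 56 (0xac72) > 51 (0xafd3) > 47 (0x53c2) > …
0x467c wins with the top bid; all bids are sunk regardless.

0x467c pays 68 ETH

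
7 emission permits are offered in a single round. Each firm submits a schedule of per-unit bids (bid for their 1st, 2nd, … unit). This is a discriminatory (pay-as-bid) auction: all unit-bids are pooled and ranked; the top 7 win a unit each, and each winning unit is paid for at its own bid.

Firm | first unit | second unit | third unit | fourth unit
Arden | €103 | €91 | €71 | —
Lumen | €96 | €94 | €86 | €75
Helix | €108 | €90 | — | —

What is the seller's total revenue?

Merging the schedules and taking the best 7: 108 (Helix-1), 103 (Arden-1), 96 (Lumen-1), 94 (Lumen-2), 91 (Arden-2), 90 (Helix-2), 86 (Lumen-3)
Next rejected bid: €75 (not a price — pay-as-bid).
Each winning unit pays its own bid.
Revenue = 108 + 103 + 96 + 94 + 91 + 90 + 86 = €668.

Total revenue: €668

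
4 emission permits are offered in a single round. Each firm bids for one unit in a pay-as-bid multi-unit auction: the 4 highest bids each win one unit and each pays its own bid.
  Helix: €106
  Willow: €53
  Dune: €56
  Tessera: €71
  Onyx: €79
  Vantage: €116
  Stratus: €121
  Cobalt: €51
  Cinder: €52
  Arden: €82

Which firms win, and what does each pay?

Sorting: 121 (Stratus), 116 (Vantage), 106 (Helix), 82 (Arden), 79 (Onyx), 71 (Tessera), …
Top 4: Stratus, Vantage, Helix, Arden.
Each winner pays its own bid: Stratus €121, Vantage €116, Helix €106, Arden €82.

Stratus €121, Vantage €116, Helix €106, Arden €82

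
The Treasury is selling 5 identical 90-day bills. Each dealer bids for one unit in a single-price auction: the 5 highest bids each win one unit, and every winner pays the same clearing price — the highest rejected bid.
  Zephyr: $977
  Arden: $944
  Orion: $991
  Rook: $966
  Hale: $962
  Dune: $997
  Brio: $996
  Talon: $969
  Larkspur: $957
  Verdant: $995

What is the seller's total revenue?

Total revenue: $4,845

Sorting: 997 (Dune), 996 (Brio), 995 (Verdant), 991 (Orion), 977 (Zephyr), 969 (Talon), 966 (Rook), …
Top 5: Dune, Brio, Verdant, Orion, Zephyr.
Clearing price = highest rejected bid = $969.
Total revenue = 5 × $969 = $4,845.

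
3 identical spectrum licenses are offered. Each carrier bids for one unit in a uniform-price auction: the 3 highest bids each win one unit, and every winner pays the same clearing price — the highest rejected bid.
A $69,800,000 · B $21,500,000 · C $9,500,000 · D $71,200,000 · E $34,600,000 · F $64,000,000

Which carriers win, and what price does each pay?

D, A, F; each pays $34,600,000

Bids ranked high→low: 71,200,000 (D), 69,800,000 (A), 64,000,000 (F), 34,600,000 (E), 21,500,000 (B), …
Top 3: D, A, F.
First losing bid is E's $34,600,000, which sets the uniform price.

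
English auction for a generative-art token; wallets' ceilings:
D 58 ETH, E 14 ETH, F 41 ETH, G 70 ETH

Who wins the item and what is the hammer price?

Sorting limits: 70 (G) > 58 (D) > 41 (F) > 14 (E)
D is the last rival to drop out, at 58 ETH; G remains and wins at that price.

G wins at 58 ETH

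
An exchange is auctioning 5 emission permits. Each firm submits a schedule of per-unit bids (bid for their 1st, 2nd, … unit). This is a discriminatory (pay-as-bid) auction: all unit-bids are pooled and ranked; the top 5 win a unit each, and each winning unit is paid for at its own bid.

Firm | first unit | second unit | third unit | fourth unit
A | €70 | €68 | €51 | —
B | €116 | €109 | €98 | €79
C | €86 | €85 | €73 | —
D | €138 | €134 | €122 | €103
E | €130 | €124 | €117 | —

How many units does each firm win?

D 3, E 2

Pooled unit-bids ranked (top 5): 138 (D-1), 134 (D-2), 130 (E-1), 124 (E-2), 122 (D-3)
Next rejected bid: €117 (not a price — pay-as-bid).
Allocation: D 3, E 2.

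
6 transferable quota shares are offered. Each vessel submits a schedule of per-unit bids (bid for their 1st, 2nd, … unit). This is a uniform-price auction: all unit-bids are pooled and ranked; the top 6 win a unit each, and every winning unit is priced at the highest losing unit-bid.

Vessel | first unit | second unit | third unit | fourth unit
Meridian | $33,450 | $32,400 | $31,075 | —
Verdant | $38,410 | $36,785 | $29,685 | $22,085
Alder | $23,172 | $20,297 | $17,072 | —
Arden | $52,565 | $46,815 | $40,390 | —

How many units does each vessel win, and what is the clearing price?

Arden 3, Meridian 1, Verdant 2; clearing price $32,400

Pooled unit-bids ranked (top 6): 52,565 (Arden-1), 46,815 (Arden-2), 40,390 (Arden-3), 38,410 (Verdant-1), 36,785 (Verdant-2), 33,450 (Meridian-1)
The (k+1)-th unit-bid is $32,400.
Allocation: Arden 3, Meridian 1, Verdant 2.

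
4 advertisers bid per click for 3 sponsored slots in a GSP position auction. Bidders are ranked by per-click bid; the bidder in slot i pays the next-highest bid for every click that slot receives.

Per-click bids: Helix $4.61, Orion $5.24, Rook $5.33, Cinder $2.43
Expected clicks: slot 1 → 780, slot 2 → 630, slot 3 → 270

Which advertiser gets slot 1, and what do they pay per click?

Sorting advertisers: $5.33 (Rook) > $5.24 (Orion) > $4.61 (Helix) > $2.43 (Cinder)
Slot 1 goes to the first-ranked bidder, Rook, who pays the next bid down: $5.24/click.

Rook; $5.24 per click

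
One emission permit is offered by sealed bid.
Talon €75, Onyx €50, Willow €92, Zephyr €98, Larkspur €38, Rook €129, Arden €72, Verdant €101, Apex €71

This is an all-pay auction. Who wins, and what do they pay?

All-pay auction: the highest bidder wins the item, but every bidder pays their own bid.
Bids ranked: 129 (Rook) > 101 (Verdant) > 98 (Zephyr) > 92 (Willow) > 75 (Talon) > 72 (Arden) > …
Rook wins with the top bid; all bids are sunk regardless.

Rook pays €129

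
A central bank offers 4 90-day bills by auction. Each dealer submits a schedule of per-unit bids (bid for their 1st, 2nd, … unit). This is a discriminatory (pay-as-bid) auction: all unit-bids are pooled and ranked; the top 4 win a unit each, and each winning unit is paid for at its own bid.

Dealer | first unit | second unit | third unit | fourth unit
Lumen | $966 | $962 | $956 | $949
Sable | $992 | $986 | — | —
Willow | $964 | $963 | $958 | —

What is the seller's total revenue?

Total revenue: $3,908

Pooled unit-bids ranked (top 4): 992 (Sable-1), 986 (Sable-2), 966 (Lumen-1), 964 (Willow-1)
Next rejected bid: $963 (not a price — pay-as-bid).
Each winning unit pays its own bid.
Revenue = 992 + 986 + 966 + 964 = $3,908.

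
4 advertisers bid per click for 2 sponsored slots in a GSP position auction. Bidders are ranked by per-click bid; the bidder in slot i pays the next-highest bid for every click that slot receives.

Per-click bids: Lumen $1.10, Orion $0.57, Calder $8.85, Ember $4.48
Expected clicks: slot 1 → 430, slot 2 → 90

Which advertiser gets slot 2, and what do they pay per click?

Sorting advertisers: $8.85 (Calder) > $4.48 (Ember) > $1.10 (Lumen) > …
Slot 2 goes to the second-ranked bidder, Ember, who pays the next bid down: $1.10/click.

Ember; $1.10 per click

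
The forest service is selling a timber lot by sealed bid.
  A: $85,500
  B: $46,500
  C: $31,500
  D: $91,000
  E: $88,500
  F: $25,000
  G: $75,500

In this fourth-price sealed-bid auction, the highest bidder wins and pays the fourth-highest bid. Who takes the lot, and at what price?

Sorting bids: 91,000 (D) > 88,500 (E) > 85,500 (A) > 75,500 (G) > 46,500 (B) > 31,500 (C) > …
D is highest; pays the fourth-highest bid, $75,500.

D pays $75,500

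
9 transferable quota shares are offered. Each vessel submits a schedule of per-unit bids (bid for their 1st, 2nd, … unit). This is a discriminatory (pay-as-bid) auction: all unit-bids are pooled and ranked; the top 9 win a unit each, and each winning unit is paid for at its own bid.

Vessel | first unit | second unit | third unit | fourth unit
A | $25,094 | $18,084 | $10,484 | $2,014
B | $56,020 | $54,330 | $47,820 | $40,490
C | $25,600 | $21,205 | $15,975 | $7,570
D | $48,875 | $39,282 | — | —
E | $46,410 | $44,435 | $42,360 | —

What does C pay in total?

Merging the schedules and taking the best 9: 56,020 (B-1), 54,330 (B-2), 48,875 (D-1), 47,820 (B-3), 46,410 (E-1), 44,435 (E-2), 42,360 (E-3), 40,490 (B-4), 39,282 (D-2)
Next rejected bid: $25,600 (not a price — pay-as-bid).
C wins no units.

C pays $0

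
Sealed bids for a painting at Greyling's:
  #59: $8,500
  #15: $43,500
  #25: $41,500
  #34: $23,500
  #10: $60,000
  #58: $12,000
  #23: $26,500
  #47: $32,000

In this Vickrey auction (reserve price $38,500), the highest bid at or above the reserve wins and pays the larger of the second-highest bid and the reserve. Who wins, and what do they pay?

Rule: the highest bid at or above the reserve wins and pays the larger of the second-highest bid and the reserve.
Sorting bids: 60,000 (#10) > 43,500 (#15) > 41,500 (#25) > 32,000 (#47) > 26,500 (#23) > 23,500 (#34) > …
Highest eligible bid: #10 at $60,000.
Second-highest bid $43,500 exceeds the reserve $38,500 → payment $43,500.

#10 pays $43,500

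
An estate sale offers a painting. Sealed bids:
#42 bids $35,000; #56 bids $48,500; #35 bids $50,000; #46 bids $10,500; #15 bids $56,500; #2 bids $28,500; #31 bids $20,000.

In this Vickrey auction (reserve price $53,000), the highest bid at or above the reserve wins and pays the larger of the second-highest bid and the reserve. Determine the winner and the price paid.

Vickrey auction (reserve price $53,000): the highest bid at or above the reserve wins and pays the larger of the second-highest bid and the reserve.
Bids in order: 56,500 (#15) > 50,000 (#35) > 48,500 (#56) > 35,000 (#42) > 28,500 (#2) > 20,000 (#31) > …
#15 has the top bid at or above the reserve ($56,500).
Second-highest bid $50,000 is below the reserve $53,000, so the reserve binds → payment $53,000.

#15 pays $53,000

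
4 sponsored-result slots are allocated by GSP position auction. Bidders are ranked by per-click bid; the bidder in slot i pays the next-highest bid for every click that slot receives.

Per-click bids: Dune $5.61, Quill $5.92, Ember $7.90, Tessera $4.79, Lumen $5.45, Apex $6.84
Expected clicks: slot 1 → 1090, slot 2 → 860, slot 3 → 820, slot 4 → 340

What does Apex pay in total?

Per-click bids in order: $7.90 (Ember) > $6.84 (Apex) > $5.92 (Quill) > $5.61 (Dune) > $5.45 (Lumen) > …
Apex holds slot 2 → pays next bid $5.92 × 860 clicks = $5091.20.

Apex pays $5091.20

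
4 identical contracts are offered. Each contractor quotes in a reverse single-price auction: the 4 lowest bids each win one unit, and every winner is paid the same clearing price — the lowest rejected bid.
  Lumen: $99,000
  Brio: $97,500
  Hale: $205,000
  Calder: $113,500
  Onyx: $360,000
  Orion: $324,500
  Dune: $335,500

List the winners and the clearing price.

Brio, Lumen, Calder, Hale; each is paid $324,500

Bids ranked low→high: 97,500 (Brio), 99,000 (Lumen), 113,500 (Calder), 205,000 (Hale), 324,500 (Orion), 335,500 (Dune), …
Lowest 4: Brio, Lumen, Calder, Hale.
Lowest unsuccessful bid: $324,500 → clearing price.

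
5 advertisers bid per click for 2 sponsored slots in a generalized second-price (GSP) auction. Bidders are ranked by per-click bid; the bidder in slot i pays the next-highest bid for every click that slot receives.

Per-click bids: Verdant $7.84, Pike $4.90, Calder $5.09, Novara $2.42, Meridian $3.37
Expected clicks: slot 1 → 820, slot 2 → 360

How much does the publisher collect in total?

Total revenue: $5937.80

Sorting advertisers: $7.84 (Verdant) > $5.09 (Calder) > $4.90 (Pike) > …
Slot 1: Verdant pays $5.09 × 820 = $4173.80
Slot 2: Calder pays $4.90 × 360 = $1764.00
Total = $5937.80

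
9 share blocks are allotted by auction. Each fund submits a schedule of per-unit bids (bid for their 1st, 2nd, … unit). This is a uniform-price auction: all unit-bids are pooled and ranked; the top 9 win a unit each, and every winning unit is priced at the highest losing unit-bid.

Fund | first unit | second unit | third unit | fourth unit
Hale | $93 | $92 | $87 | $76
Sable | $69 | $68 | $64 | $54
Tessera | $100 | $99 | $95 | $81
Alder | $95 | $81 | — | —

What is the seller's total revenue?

All unit-bids, highest first — top 9: 100 (Tessera-1), 99 (Tessera-2), 95 (Tessera-3), 95 (Alder-1), 93 (Hale-1), 92 (Hale-2), 87 (Hale-3), 81 (Tessera-4), 81 (Alder-2)
First bid not allocated: $76.
Allocation: Alder 2, Hale 3, Tessera 4. Every unit priced at $76.
Revenue = 9 × 76 = $684.

Total revenue: $684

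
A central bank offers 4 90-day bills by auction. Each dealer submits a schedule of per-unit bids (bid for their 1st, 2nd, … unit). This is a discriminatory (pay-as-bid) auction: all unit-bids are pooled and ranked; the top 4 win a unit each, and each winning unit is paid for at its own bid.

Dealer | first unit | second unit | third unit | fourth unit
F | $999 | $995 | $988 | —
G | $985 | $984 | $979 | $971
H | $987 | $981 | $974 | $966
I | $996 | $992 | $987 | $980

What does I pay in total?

I pays $1,988

Merging the schedules and taking the best 4: 999 (F-1), 996 (I-1), 995 (F-2), 992 (I-2)
Next rejected bid: $988 (not a price — pay-as-bid).
I's winning unit-bids: 996 + 992 = $1,988.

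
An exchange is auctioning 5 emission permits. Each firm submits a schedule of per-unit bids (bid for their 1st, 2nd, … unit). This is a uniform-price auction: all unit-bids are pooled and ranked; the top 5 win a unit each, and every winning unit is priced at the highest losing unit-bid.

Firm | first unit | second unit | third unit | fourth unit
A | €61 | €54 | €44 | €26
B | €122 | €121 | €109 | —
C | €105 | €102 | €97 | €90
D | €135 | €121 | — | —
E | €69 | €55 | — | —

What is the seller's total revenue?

Total revenue: €525

Merging the schedules and taking the best 5: 135 (D-1), 122 (B-1), 121 (B-2), 121 (D-2), 109 (B-3)
The (k+1)-th unit-bid is €105.
Allocation: B 3, D 2. Every unit priced at €105.
Revenue = 5 × 105 = €525.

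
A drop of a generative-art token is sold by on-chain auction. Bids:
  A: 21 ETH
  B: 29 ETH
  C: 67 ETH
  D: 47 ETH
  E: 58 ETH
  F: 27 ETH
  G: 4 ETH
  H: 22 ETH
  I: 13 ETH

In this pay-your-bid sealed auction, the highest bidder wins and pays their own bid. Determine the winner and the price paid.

C pays 67 ETH

Sorting bids: 67 (C) > 58 (E) > 47 (D) > 29 (B) > 27 (F) > 22 (H) > …
C has the highest bid and pays exactly that: 67 ETH.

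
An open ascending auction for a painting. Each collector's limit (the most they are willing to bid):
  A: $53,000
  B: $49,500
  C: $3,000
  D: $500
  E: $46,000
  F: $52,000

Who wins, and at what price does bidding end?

Limits in order: 53,000 (A) > 52,000 (F) > 49,500 (B) > 46,000 (E) > 3,000 (C) > 500 (D)
F is the last rival to drop out, at $52,000; A remains and wins at that price.

A wins at $52,000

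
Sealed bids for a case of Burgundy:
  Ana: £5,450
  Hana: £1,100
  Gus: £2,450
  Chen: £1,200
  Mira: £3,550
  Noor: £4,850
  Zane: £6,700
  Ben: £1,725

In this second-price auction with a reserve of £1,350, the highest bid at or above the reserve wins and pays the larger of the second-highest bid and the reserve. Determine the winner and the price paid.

Second-price auction with a reserve of £1,350: the highest bid at or above the reserve wins and pays the larger of the second-highest bid and the reserve.
Bids ranked: 6,700 (Zane) > 5,450 (Ana) > 4,850 (Noor) > 3,550 (Mira) > 2,450 (Gus) > 1,725 (Ben) > …
Highest eligible bid: Zane at £6,700.
max(second-highest £5,450, reserve £1,350) = £5,450; the reserve does not bind.

Zane pays £5,450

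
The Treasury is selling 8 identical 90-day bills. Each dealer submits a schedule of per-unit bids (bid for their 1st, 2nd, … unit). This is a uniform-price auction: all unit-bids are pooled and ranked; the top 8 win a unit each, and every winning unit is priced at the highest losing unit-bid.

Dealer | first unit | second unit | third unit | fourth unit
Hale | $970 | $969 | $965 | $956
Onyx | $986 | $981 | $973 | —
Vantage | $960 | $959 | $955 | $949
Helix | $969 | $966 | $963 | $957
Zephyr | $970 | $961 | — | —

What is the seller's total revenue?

Merging the schedules and taking the best 8: 986 (Onyx-1), 981 (Onyx-2), 973 (Onyx-3), 970 (Hale-1), 970 (Zephyr-1), 969 (Hale-2), 969 (Helix-1), 966 (Helix-2)
The (k+1)-th unit-bid is $965.
Allocation: Hale 2, Helix 2, Onyx 3, Zephyr 1. Every unit priced at $965.
Revenue = 8 × 965 = $7,720.

Total revenue: $7,720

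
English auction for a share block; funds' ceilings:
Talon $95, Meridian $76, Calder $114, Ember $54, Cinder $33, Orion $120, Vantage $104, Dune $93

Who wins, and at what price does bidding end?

Ascending (English) auction: the price rises until one bidder remains; the winner pays the price at which the last rival dropped out.
Limits in order: 120 (Orion) > 114 (Calder) > 104 (Vantage) > 95 (Talon) > 93 (Dune) > 76 (Meridian) > …
Bidding ends when Calder exits at $114; Orion takes it.

Orion wins at $114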